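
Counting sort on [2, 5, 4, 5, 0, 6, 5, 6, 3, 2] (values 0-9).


Input: [2, 5, 4, 5, 0, 6, 5, 6, 3, 2]
Counts: [1, 0, 2, 1, 1, 3, 2, 0, 0, 0]

Sorted: [0, 2, 2, 3, 4, 5, 5, 5, 6, 6]


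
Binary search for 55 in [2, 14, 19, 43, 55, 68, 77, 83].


Step 1: lo=0, hi=7, mid=3, val=43
Step 2: lo=4, hi=7, mid=5, val=68
Step 3: lo=4, hi=4, mid=4, val=55

Found at index 4


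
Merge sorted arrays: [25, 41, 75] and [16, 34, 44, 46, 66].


Take 16 from B
Take 25 from A
Take 34 from B
Take 41 from A
Take 44 from B
Take 46 from B
Take 66 from B

Merged: [16, 25, 34, 41, 44, 46, 66, 75]


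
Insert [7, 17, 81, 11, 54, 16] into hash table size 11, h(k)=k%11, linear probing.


Insert 7: h=7 -> slot 7
Insert 17: h=6 -> slot 6
Insert 81: h=4 -> slot 4
Insert 11: h=0 -> slot 0
Insert 54: h=10 -> slot 10
Insert 16: h=5 -> slot 5

Table: [11, None, None, None, 81, 16, 17, 7, None, None, 54]


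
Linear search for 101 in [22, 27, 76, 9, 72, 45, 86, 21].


i=0: 22!=101
i=1: 27!=101
i=2: 76!=101
i=3: 9!=101
i=4: 72!=101
i=5: 45!=101
i=6: 86!=101
i=7: 21!=101

Not found, 8 comps


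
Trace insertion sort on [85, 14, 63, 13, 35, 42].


Initial: [85, 14, 63, 13, 35, 42]
Insert 14: [14, 85, 63, 13, 35, 42]
Insert 63: [14, 63, 85, 13, 35, 42]
Insert 13: [13, 14, 63, 85, 35, 42]
Insert 35: [13, 14, 35, 63, 85, 42]
Insert 42: [13, 14, 35, 42, 63, 85]

Sorted: [13, 14, 35, 42, 63, 85]


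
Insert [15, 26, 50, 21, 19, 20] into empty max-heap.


Insert 15: [15]
Insert 26: [26, 15]
Insert 50: [50, 15, 26]
Insert 21: [50, 21, 26, 15]
Insert 19: [50, 21, 26, 15, 19]
Insert 20: [50, 21, 26, 15, 19, 20]

Final heap: [50, 21, 26, 15, 19, 20]


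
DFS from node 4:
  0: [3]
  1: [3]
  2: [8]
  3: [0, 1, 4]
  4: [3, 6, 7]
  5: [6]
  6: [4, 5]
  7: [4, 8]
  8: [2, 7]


Visit 4, push [7, 6, 3]
Visit 3, push [1, 0]
Visit 0, push []
Visit 1, push []
Visit 6, push [5]
Visit 5, push []
Visit 7, push [8]
Visit 8, push [2]
Visit 2, push []

DFS order: [4, 3, 0, 1, 6, 5, 7, 8, 2]


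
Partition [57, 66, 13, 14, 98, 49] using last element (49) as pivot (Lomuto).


Pivot: 49
  13 <= 49: swap -> [13, 66, 57, 14, 98, 49]
  14 <= 49: swap -> [13, 14, 57, 66, 98, 49]
Place pivot at 2: [13, 14, 49, 66, 98, 57]

Partitioned: [13, 14, 49, 66, 98, 57]


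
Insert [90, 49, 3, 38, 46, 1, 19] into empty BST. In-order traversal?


Insert 90: root
Insert 49: L from 90
Insert 3: L from 90 -> L from 49
Insert 38: L from 90 -> L from 49 -> R from 3
Insert 46: L from 90 -> L from 49 -> R from 3 -> R from 38
Insert 1: L from 90 -> L from 49 -> L from 3
Insert 19: L from 90 -> L from 49 -> R from 3 -> L from 38

In-order: [1, 3, 19, 38, 46, 49, 90]


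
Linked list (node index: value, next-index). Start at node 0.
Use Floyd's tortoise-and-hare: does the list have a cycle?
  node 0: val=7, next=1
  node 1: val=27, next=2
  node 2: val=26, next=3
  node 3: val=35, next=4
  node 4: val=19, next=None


Floyd's tortoise (slow, +1) and hare (fast, +2):
  init: slow=0, fast=0
  step 1: slow=1, fast=2
  step 2: slow=2, fast=4
  step 3: fast -> None, no cycle

Cycle: no


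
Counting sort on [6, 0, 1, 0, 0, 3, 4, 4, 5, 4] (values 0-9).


Input: [6, 0, 1, 0, 0, 3, 4, 4, 5, 4]
Counts: [3, 1, 0, 1, 3, 1, 1, 0, 0, 0]

Sorted: [0, 0, 0, 1, 3, 4, 4, 4, 5, 6]


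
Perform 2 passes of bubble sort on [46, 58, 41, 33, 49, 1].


Initial: [46, 58, 41, 33, 49, 1]
Pass 1: [46, 41, 33, 49, 1, 58] (4 swaps)
Pass 2: [41, 33, 46, 1, 49, 58] (3 swaps)

After 2 passes: [41, 33, 46, 1, 49, 58]


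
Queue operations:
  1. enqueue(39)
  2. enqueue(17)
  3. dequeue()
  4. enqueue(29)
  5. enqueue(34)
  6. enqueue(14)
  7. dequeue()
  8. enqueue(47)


enqueue(39) -> [39]
enqueue(17) -> [39, 17]
dequeue()->39, [17]
enqueue(29) -> [17, 29]
enqueue(34) -> [17, 29, 34]
enqueue(14) -> [17, 29, 34, 14]
dequeue()->17, [29, 34, 14]
enqueue(47) -> [29, 34, 14, 47]

Final queue: [29, 34, 14, 47]


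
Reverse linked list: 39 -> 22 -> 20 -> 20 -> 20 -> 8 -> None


Step 1: curr=39, set curr.next=prev(None) | reversed so far: 39
Step 2: curr=22, set curr.next=prev(39) | reversed so far: 22 -> 39
Step 3: curr=20, set curr.next=prev(22) | reversed so far: 20 -> 22 -> 39
Step 4: curr=20, set curr.next=prev(20) | reversed so far: 20 -> 20 -> 22 -> 39
Step 5: curr=20, set curr.next=prev(20) | reversed so far: 20 -> 20 -> 20 -> 22 -> 39
Step 6: curr=8, set curr.next=prev(20) | reversed so far: 8 -> 20 -> 20 -> 20 -> 22 -> 39

8 -> 20 -> 20 -> 20 -> 22 -> 39 -> None


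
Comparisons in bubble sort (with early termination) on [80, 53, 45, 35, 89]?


Algorithm: bubble sort (with early termination)
Input: [80, 53, 45, 35, 89]
Sorted: [35, 45, 53, 80, 89]

10


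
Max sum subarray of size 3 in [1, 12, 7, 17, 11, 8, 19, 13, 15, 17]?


[0:3]: 20
[1:4]: 36
[2:5]: 35
[3:6]: 36
[4:7]: 38
[5:8]: 40
[6:9]: 47
[7:10]: 45

Max: 47 at [6:9]


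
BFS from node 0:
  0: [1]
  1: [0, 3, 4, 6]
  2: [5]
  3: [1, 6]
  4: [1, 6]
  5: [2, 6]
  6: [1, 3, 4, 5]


Visit 0, enqueue [1]
Visit 1, enqueue [3, 4, 6]
Visit 3, enqueue []
Visit 4, enqueue []
Visit 6, enqueue [5]
Visit 5, enqueue [2]
Visit 2, enqueue []

BFS order: [0, 1, 3, 4, 6, 5, 2]


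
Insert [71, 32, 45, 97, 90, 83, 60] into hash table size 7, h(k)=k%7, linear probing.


Insert 71: h=1 -> slot 1
Insert 32: h=4 -> slot 4
Insert 45: h=3 -> slot 3
Insert 97: h=6 -> slot 6
Insert 90: h=6, 1 probes -> slot 0
Insert 83: h=6, 3 probes -> slot 2
Insert 60: h=4, 1 probes -> slot 5

Table: [90, 71, 83, 45, 32, 60, 97]


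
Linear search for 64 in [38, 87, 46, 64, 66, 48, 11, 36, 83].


i=0: 38!=64
i=1: 87!=64
i=2: 46!=64
i=3: 64==64 found!

Found at 3, 4 comps


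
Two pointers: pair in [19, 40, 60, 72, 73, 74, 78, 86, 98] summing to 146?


lo=0(19)+hi=8(98)=117
lo=1(40)+hi=8(98)=138
lo=2(60)+hi=8(98)=158
lo=2(60)+hi=7(86)=146

Yes: 60+86=146


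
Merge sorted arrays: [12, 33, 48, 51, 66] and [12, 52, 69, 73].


Take 12 from A
Take 12 from B
Take 33 from A
Take 48 from A
Take 51 from A
Take 52 from B
Take 66 from A

Merged: [12, 12, 33, 48, 51, 52, 66, 69, 73]


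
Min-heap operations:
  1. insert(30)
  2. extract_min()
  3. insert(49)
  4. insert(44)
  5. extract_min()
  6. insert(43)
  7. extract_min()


insert(30) -> [30]
extract_min()->30, []
insert(49) -> [49]
insert(44) -> [44, 49]
extract_min()->44, [49]
insert(43) -> [43, 49]
extract_min()->43, [49]

Final heap: [49]


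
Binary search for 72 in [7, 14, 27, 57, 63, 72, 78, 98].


Step 1: lo=0, hi=7, mid=3, val=57
Step 2: lo=4, hi=7, mid=5, val=72

Found at index 5


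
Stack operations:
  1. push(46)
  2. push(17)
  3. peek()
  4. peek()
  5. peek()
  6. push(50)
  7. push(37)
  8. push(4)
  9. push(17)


push(46) -> [46]
push(17) -> [46, 17]
peek()->17
peek()->17
peek()->17
push(50) -> [46, 17, 50]
push(37) -> [46, 17, 50, 37]
push(4) -> [46, 17, 50, 37, 4]
push(17) -> [46, 17, 50, 37, 4, 17]

Final stack: [46, 17, 50, 37, 4, 17]


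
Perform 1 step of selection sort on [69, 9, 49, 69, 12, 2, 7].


Initial: [69, 9, 49, 69, 12, 2, 7]
Step 1: min=2 at 5
  Swap: [2, 9, 49, 69, 12, 69, 7]

After 1 step: [2, 9, 49, 69, 12, 69, 7]


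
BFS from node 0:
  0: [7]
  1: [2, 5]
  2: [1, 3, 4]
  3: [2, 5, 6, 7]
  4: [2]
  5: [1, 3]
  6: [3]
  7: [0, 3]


Visit 0, enqueue [7]
Visit 7, enqueue [3]
Visit 3, enqueue [2, 5, 6]
Visit 2, enqueue [1, 4]
Visit 5, enqueue []
Visit 6, enqueue []
Visit 1, enqueue []
Visit 4, enqueue []

BFS order: [0, 7, 3, 2, 5, 6, 1, 4]


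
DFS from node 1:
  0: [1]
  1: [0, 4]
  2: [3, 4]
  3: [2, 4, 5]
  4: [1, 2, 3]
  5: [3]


Visit 1, push [4, 0]
Visit 0, push []
Visit 4, push [3, 2]
Visit 2, push [3]
Visit 3, push [5]
Visit 5, push []

DFS order: [1, 0, 4, 2, 3, 5]


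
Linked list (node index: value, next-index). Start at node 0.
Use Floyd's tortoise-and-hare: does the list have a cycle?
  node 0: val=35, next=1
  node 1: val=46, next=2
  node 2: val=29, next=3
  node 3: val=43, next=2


Floyd's tortoise (slow, +1) and hare (fast, +2):
  init: slow=0, fast=0
  step 1: slow=1, fast=2
  step 2: slow=2, fast=2
  slow == fast at node 2: cycle detected

Cycle: yes


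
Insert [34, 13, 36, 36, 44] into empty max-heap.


Insert 34: [34]
Insert 13: [34, 13]
Insert 36: [36, 13, 34]
Insert 36: [36, 36, 34, 13]
Insert 44: [44, 36, 34, 13, 36]

Final heap: [44, 36, 34, 13, 36]


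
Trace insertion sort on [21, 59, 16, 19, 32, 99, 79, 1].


Initial: [21, 59, 16, 19, 32, 99, 79, 1]
Insert 59: [21, 59, 16, 19, 32, 99, 79, 1]
Insert 16: [16, 21, 59, 19, 32, 99, 79, 1]
Insert 19: [16, 19, 21, 59, 32, 99, 79, 1]
Insert 32: [16, 19, 21, 32, 59, 99, 79, 1]
Insert 99: [16, 19, 21, 32, 59, 99, 79, 1]
Insert 79: [16, 19, 21, 32, 59, 79, 99, 1]
Insert 1: [1, 16, 19, 21, 32, 59, 79, 99]

Sorted: [1, 16, 19, 21, 32, 59, 79, 99]


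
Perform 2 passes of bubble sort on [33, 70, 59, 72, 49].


Initial: [33, 70, 59, 72, 49]
Pass 1: [33, 59, 70, 49, 72] (2 swaps)
Pass 2: [33, 59, 49, 70, 72] (1 swaps)

After 2 passes: [33, 59, 49, 70, 72]


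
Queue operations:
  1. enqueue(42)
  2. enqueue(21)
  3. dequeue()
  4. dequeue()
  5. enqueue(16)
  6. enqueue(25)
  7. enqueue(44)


enqueue(42) -> [42]
enqueue(21) -> [42, 21]
dequeue()->42, [21]
dequeue()->21, []
enqueue(16) -> [16]
enqueue(25) -> [16, 25]
enqueue(44) -> [16, 25, 44]

Final queue: [16, 25, 44]


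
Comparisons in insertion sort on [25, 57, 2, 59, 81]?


Algorithm: insertion sort
Input: [25, 57, 2, 59, 81]
Sorted: [2, 25, 57, 59, 81]

5


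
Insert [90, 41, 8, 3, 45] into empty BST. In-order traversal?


Insert 90: root
Insert 41: L from 90
Insert 8: L from 90 -> L from 41
Insert 3: L from 90 -> L from 41 -> L from 8
Insert 45: L from 90 -> R from 41

In-order: [3, 8, 41, 45, 90]


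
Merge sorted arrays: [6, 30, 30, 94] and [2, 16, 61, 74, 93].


Take 2 from B
Take 6 from A
Take 16 from B
Take 30 from A
Take 30 from A
Take 61 from B
Take 74 from B
Take 93 from B

Merged: [2, 6, 16, 30, 30, 61, 74, 93, 94]


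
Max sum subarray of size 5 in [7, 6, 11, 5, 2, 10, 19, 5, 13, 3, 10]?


[0:5]: 31
[1:6]: 34
[2:7]: 47
[3:8]: 41
[4:9]: 49
[5:10]: 50
[6:11]: 50

Max: 50 at [5:10]


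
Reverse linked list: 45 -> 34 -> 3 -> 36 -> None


Step 1: curr=45, set curr.next=prev(None) | reversed so far: 45
Step 2: curr=34, set curr.next=prev(45) | reversed so far: 34 -> 45
Step 3: curr=3, set curr.next=prev(34) | reversed so far: 3 -> 34 -> 45
Step 4: curr=36, set curr.next=prev(3) | reversed so far: 36 -> 3 -> 34 -> 45

36 -> 3 -> 34 -> 45 -> None


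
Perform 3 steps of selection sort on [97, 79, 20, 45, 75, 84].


Initial: [97, 79, 20, 45, 75, 84]
Step 1: min=20 at 2
  Swap: [20, 79, 97, 45, 75, 84]
Step 2: min=45 at 3
  Swap: [20, 45, 97, 79, 75, 84]
Step 3: min=75 at 4
  Swap: [20, 45, 75, 79, 97, 84]

After 3 steps: [20, 45, 75, 79, 97, 84]


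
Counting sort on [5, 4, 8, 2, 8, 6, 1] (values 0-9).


Input: [5, 4, 8, 2, 8, 6, 1]
Counts: [0, 1, 1, 0, 1, 1, 1, 0, 2, 0]

Sorted: [1, 2, 4, 5, 6, 8, 8]


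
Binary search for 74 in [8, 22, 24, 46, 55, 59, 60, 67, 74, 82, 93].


Step 1: lo=0, hi=10, mid=5, val=59
Step 2: lo=6, hi=10, mid=8, val=74

Found at index 8


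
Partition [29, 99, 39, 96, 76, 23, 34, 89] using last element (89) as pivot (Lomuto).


Pivot: 89
  29 <= 89: advance i (no swap)
  39 <= 89: swap -> [29, 39, 99, 96, 76, 23, 34, 89]
  76 <= 89: swap -> [29, 39, 76, 96, 99, 23, 34, 89]
  23 <= 89: swap -> [29, 39, 76, 23, 99, 96, 34, 89]
  34 <= 89: swap -> [29, 39, 76, 23, 34, 96, 99, 89]
Place pivot at 5: [29, 39, 76, 23, 34, 89, 99, 96]

Partitioned: [29, 39, 76, 23, 34, 89, 99, 96]


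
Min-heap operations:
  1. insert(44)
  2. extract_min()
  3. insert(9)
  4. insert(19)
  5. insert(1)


insert(44) -> [44]
extract_min()->44, []
insert(9) -> [9]
insert(19) -> [9, 19]
insert(1) -> [1, 19, 9]

Final heap: [1, 19, 9]


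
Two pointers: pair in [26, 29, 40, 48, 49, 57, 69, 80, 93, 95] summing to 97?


lo=0(26)+hi=9(95)=121
lo=0(26)+hi=8(93)=119
lo=0(26)+hi=7(80)=106
lo=0(26)+hi=6(69)=95
lo=1(29)+hi=6(69)=98
lo=1(29)+hi=5(57)=86
lo=2(40)+hi=5(57)=97

Yes: 40+57=97


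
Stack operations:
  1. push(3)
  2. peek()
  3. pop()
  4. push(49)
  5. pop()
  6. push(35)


push(3) -> [3]
peek()->3
pop()->3, []
push(49) -> [49]
pop()->49, []
push(35) -> [35]

Final stack: [35]


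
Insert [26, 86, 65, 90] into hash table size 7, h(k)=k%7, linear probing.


Insert 26: h=5 -> slot 5
Insert 86: h=2 -> slot 2
Insert 65: h=2, 1 probes -> slot 3
Insert 90: h=6 -> slot 6

Table: [None, None, 86, 65, None, 26, 90]


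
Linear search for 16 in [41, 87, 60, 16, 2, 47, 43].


i=0: 41!=16
i=1: 87!=16
i=2: 60!=16
i=3: 16==16 found!

Found at 3, 4 comps


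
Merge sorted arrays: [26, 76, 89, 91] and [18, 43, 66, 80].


Take 18 from B
Take 26 from A
Take 43 from B
Take 66 from B
Take 76 from A
Take 80 from B

Merged: [18, 26, 43, 66, 76, 80, 89, 91]


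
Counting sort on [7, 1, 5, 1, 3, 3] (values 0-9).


Input: [7, 1, 5, 1, 3, 3]
Counts: [0, 2, 0, 2, 0, 1, 0, 1, 0, 0]

Sorted: [1, 1, 3, 3, 5, 7]


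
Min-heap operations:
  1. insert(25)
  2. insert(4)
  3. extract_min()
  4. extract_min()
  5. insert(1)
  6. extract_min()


insert(25) -> [25]
insert(4) -> [4, 25]
extract_min()->4, [25]
extract_min()->25, []
insert(1) -> [1]
extract_min()->1, []

Final heap: []


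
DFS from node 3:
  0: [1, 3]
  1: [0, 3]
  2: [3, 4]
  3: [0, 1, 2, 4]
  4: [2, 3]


Visit 3, push [4, 2, 1, 0]
Visit 0, push [1]
Visit 1, push []
Visit 2, push [4]
Visit 4, push []

DFS order: [3, 0, 1, 2, 4]


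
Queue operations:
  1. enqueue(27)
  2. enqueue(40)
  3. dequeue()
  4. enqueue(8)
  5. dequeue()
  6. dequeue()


enqueue(27) -> [27]
enqueue(40) -> [27, 40]
dequeue()->27, [40]
enqueue(8) -> [40, 8]
dequeue()->40, [8]
dequeue()->8, []

Final queue: []


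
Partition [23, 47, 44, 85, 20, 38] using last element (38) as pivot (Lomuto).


Pivot: 38
  23 <= 38: advance i (no swap)
  20 <= 38: swap -> [23, 20, 44, 85, 47, 38]
Place pivot at 2: [23, 20, 38, 85, 47, 44]

Partitioned: [23, 20, 38, 85, 47, 44]


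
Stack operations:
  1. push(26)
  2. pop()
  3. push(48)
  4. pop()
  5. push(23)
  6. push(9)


push(26) -> [26]
pop()->26, []
push(48) -> [48]
pop()->48, []
push(23) -> [23]
push(9) -> [23, 9]

Final stack: [23, 9]


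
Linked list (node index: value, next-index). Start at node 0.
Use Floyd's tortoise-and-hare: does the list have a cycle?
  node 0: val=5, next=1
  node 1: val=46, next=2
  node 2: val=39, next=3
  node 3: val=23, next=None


Floyd's tortoise (slow, +1) and hare (fast, +2):
  init: slow=0, fast=0
  step 1: slow=1, fast=2
  step 2: fast 2->3->None, no cycle

Cycle: no


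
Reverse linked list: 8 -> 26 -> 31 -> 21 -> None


Step 1: curr=8, set curr.next=prev(None) | reversed so far: 8
Step 2: curr=26, set curr.next=prev(8) | reversed so far: 26 -> 8
Step 3: curr=31, set curr.next=prev(26) | reversed so far: 31 -> 26 -> 8
Step 4: curr=21, set curr.next=prev(31) | reversed so far: 21 -> 31 -> 26 -> 8

21 -> 31 -> 26 -> 8 -> None


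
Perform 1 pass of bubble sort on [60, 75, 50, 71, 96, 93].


Initial: [60, 75, 50, 71, 96, 93]
Pass 1: [60, 50, 71, 75, 93, 96] (3 swaps)

After 1 pass: [60, 50, 71, 75, 93, 96]


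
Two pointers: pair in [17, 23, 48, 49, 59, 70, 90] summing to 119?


lo=0(17)+hi=6(90)=107
lo=1(23)+hi=6(90)=113
lo=2(48)+hi=6(90)=138
lo=2(48)+hi=5(70)=118
lo=3(49)+hi=5(70)=119

Yes: 49+70=119


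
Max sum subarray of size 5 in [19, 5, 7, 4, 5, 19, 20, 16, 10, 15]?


[0:5]: 40
[1:6]: 40
[2:7]: 55
[3:8]: 64
[4:9]: 70
[5:10]: 80

Max: 80 at [5:10]


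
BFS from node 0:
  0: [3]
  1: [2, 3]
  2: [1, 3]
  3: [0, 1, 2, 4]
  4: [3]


Visit 0, enqueue [3]
Visit 3, enqueue [1, 2, 4]
Visit 1, enqueue []
Visit 2, enqueue []
Visit 4, enqueue []

BFS order: [0, 3, 1, 2, 4]


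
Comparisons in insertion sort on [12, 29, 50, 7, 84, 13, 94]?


Algorithm: insertion sort
Input: [12, 29, 50, 7, 84, 13, 94]
Sorted: [7, 12, 13, 29, 50, 84, 94]

11


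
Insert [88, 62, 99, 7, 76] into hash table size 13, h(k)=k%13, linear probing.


Insert 88: h=10 -> slot 10
Insert 62: h=10, 1 probes -> slot 11
Insert 99: h=8 -> slot 8
Insert 7: h=7 -> slot 7
Insert 76: h=11, 1 probes -> slot 12

Table: [None, None, None, None, None, None, None, 7, 99, None, 88, 62, 76]


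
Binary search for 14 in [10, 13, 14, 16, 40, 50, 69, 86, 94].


Step 1: lo=0, hi=8, mid=4, val=40
Step 2: lo=0, hi=3, mid=1, val=13
Step 3: lo=2, hi=3, mid=2, val=14

Found at index 2


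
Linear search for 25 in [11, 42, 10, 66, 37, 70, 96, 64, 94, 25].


i=0: 11!=25
i=1: 42!=25
i=2: 10!=25
i=3: 66!=25
i=4: 37!=25
i=5: 70!=25
i=6: 96!=25
i=7: 64!=25
i=8: 94!=25
i=9: 25==25 found!

Found at 9, 10 comps


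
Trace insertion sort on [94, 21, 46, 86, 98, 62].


Initial: [94, 21, 46, 86, 98, 62]
Insert 21: [21, 94, 46, 86, 98, 62]
Insert 46: [21, 46, 94, 86, 98, 62]
Insert 86: [21, 46, 86, 94, 98, 62]
Insert 98: [21, 46, 86, 94, 98, 62]
Insert 62: [21, 46, 62, 86, 94, 98]

Sorted: [21, 46, 62, 86, 94, 98]


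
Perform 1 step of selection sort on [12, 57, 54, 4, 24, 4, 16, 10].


Initial: [12, 57, 54, 4, 24, 4, 16, 10]
Step 1: min=4 at 3
  Swap: [4, 57, 54, 12, 24, 4, 16, 10]

After 1 step: [4, 57, 54, 12, 24, 4, 16, 10]


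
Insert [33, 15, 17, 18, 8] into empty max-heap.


Insert 33: [33]
Insert 15: [33, 15]
Insert 17: [33, 15, 17]
Insert 18: [33, 18, 17, 15]
Insert 8: [33, 18, 17, 15, 8]

Final heap: [33, 18, 17, 15, 8]


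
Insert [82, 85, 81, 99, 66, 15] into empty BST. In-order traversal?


Insert 82: root
Insert 85: R from 82
Insert 81: L from 82
Insert 99: R from 82 -> R from 85
Insert 66: L from 82 -> L from 81
Insert 15: L from 82 -> L from 81 -> L from 66

In-order: [15, 66, 81, 82, 85, 99]


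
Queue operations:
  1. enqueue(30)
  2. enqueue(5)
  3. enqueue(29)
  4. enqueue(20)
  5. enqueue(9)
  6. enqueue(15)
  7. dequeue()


enqueue(30) -> [30]
enqueue(5) -> [30, 5]
enqueue(29) -> [30, 5, 29]
enqueue(20) -> [30, 5, 29, 20]
enqueue(9) -> [30, 5, 29, 20, 9]
enqueue(15) -> [30, 5, 29, 20, 9, 15]
dequeue()->30, [5, 29, 20, 9, 15]

Final queue: [5, 29, 20, 9, 15]


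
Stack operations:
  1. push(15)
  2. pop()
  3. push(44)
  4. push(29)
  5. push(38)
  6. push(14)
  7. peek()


push(15) -> [15]
pop()->15, []
push(44) -> [44]
push(29) -> [44, 29]
push(38) -> [44, 29, 38]
push(14) -> [44, 29, 38, 14]
peek()->14

Final stack: [44, 29, 38, 14]


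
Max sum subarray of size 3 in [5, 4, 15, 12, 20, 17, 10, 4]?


[0:3]: 24
[1:4]: 31
[2:5]: 47
[3:6]: 49
[4:7]: 47
[5:8]: 31

Max: 49 at [3:6]


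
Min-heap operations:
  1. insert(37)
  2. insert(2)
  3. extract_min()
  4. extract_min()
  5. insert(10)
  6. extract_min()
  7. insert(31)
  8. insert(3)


insert(37) -> [37]
insert(2) -> [2, 37]
extract_min()->2, [37]
extract_min()->37, []
insert(10) -> [10]
extract_min()->10, []
insert(31) -> [31]
insert(3) -> [3, 31]

Final heap: [3, 31]


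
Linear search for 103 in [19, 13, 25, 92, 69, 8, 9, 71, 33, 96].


i=0: 19!=103
i=1: 13!=103
i=2: 25!=103
i=3: 92!=103
i=4: 69!=103
i=5: 8!=103
i=6: 9!=103
i=7: 71!=103
i=8: 33!=103
i=9: 96!=103

Not found, 10 comps


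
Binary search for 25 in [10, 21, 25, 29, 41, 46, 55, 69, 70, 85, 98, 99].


Step 1: lo=0, hi=11, mid=5, val=46
Step 2: lo=0, hi=4, mid=2, val=25

Found at index 2


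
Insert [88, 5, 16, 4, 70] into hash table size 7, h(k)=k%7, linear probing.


Insert 88: h=4 -> slot 4
Insert 5: h=5 -> slot 5
Insert 16: h=2 -> slot 2
Insert 4: h=4, 2 probes -> slot 6
Insert 70: h=0 -> slot 0

Table: [70, None, 16, None, 88, 5, 4]


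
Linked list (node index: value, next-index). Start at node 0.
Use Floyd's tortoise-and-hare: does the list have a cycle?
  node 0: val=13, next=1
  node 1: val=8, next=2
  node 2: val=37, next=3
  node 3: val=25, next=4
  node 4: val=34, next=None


Floyd's tortoise (slow, +1) and hare (fast, +2):
  init: slow=0, fast=0
  step 1: slow=1, fast=2
  step 2: slow=2, fast=4
  step 3: fast -> None, no cycle

Cycle: no


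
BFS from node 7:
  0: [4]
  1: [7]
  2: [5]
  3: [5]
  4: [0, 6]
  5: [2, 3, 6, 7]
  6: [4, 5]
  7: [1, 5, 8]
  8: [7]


Visit 7, enqueue [1, 5, 8]
Visit 1, enqueue []
Visit 5, enqueue [2, 3, 6]
Visit 8, enqueue []
Visit 2, enqueue []
Visit 3, enqueue []
Visit 6, enqueue [4]
Visit 4, enqueue [0]
Visit 0, enqueue []

BFS order: [7, 1, 5, 8, 2, 3, 6, 4, 0]


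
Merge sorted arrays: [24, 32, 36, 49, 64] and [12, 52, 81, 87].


Take 12 from B
Take 24 from A
Take 32 from A
Take 36 from A
Take 49 from A
Take 52 from B
Take 64 from A

Merged: [12, 24, 32, 36, 49, 52, 64, 81, 87]


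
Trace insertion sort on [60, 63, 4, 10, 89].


Initial: [60, 63, 4, 10, 89]
Insert 63: [60, 63, 4, 10, 89]
Insert 4: [4, 60, 63, 10, 89]
Insert 10: [4, 10, 60, 63, 89]
Insert 89: [4, 10, 60, 63, 89]

Sorted: [4, 10, 60, 63, 89]


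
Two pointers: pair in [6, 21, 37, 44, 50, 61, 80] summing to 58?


lo=0(6)+hi=6(80)=86
lo=0(6)+hi=5(61)=67
lo=0(6)+hi=4(50)=56
lo=1(21)+hi=4(50)=71
lo=1(21)+hi=3(44)=65
lo=1(21)+hi=2(37)=58

Yes: 21+37=58


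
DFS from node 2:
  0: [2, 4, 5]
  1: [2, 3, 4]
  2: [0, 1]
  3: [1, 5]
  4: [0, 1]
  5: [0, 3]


Visit 2, push [1, 0]
Visit 0, push [5, 4]
Visit 4, push [1]
Visit 1, push [3]
Visit 3, push [5]
Visit 5, push []

DFS order: [2, 0, 4, 1, 3, 5]


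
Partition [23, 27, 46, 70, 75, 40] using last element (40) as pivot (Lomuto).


Pivot: 40
  23 <= 40: advance i (no swap)
  27 <= 40: advance i (no swap)
Place pivot at 2: [23, 27, 40, 70, 75, 46]

Partitioned: [23, 27, 40, 70, 75, 46]


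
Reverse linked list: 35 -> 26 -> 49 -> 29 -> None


Step 1: curr=35, set curr.next=prev(None) | reversed so far: 35
Step 2: curr=26, set curr.next=prev(35) | reversed so far: 26 -> 35
Step 3: curr=49, set curr.next=prev(26) | reversed so far: 49 -> 26 -> 35
Step 4: curr=29, set curr.next=prev(49) | reversed so far: 29 -> 49 -> 26 -> 35

29 -> 49 -> 26 -> 35 -> None


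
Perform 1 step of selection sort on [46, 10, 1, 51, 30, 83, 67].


Initial: [46, 10, 1, 51, 30, 83, 67]
Step 1: min=1 at 2
  Swap: [1, 10, 46, 51, 30, 83, 67]

After 1 step: [1, 10, 46, 51, 30, 83, 67]


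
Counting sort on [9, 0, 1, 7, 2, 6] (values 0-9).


Input: [9, 0, 1, 7, 2, 6]
Counts: [1, 1, 1, 0, 0, 0, 1, 1, 0, 1]

Sorted: [0, 1, 2, 6, 7, 9]


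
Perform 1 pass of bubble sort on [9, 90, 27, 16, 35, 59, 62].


Initial: [9, 90, 27, 16, 35, 59, 62]
Pass 1: [9, 27, 16, 35, 59, 62, 90] (5 swaps)

After 1 pass: [9, 27, 16, 35, 59, 62, 90]


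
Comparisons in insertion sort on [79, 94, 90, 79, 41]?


Algorithm: insertion sort
Input: [79, 94, 90, 79, 41]
Sorted: [41, 79, 79, 90, 94]

10


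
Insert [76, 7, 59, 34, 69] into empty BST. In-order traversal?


Insert 76: root
Insert 7: L from 76
Insert 59: L from 76 -> R from 7
Insert 34: L from 76 -> R from 7 -> L from 59
Insert 69: L from 76 -> R from 7 -> R from 59

In-order: [7, 34, 59, 69, 76]


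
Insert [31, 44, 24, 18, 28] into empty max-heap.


Insert 31: [31]
Insert 44: [44, 31]
Insert 24: [44, 31, 24]
Insert 18: [44, 31, 24, 18]
Insert 28: [44, 31, 24, 18, 28]

Final heap: [44, 31, 24, 18, 28]


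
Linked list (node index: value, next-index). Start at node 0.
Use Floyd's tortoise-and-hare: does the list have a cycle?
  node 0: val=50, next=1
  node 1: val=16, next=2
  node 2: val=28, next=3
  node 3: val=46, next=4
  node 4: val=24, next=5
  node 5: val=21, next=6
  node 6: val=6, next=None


Floyd's tortoise (slow, +1) and hare (fast, +2):
  init: slow=0, fast=0
  step 1: slow=1, fast=2
  step 2: slow=2, fast=4
  step 3: slow=3, fast=6
  step 4: fast -> None, no cycle

Cycle: no


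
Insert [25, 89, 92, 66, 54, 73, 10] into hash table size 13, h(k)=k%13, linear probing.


Insert 25: h=12 -> slot 12
Insert 89: h=11 -> slot 11
Insert 92: h=1 -> slot 1
Insert 66: h=1, 1 probes -> slot 2
Insert 54: h=2, 1 probes -> slot 3
Insert 73: h=8 -> slot 8
Insert 10: h=10 -> slot 10

Table: [None, 92, 66, 54, None, None, None, None, 73, None, 10, 89, 25]


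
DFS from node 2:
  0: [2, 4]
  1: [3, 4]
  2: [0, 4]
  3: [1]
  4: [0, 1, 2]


Visit 2, push [4, 0]
Visit 0, push [4]
Visit 4, push [1]
Visit 1, push [3]
Visit 3, push []

DFS order: [2, 0, 4, 1, 3]


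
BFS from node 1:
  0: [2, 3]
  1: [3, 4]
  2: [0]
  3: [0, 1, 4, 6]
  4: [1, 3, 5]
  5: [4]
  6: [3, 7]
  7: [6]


Visit 1, enqueue [3, 4]
Visit 3, enqueue [0, 6]
Visit 4, enqueue [5]
Visit 0, enqueue [2]
Visit 6, enqueue [7]
Visit 5, enqueue []
Visit 2, enqueue []
Visit 7, enqueue []

BFS order: [1, 3, 4, 0, 6, 5, 2, 7]


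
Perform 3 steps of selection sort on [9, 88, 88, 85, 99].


Initial: [9, 88, 88, 85, 99]
Step 1: min=9 at 0
  Swap: [9, 88, 88, 85, 99]
Step 2: min=85 at 3
  Swap: [9, 85, 88, 88, 99]
Step 3: min=88 at 2
  Swap: [9, 85, 88, 88, 99]

After 3 steps: [9, 85, 88, 88, 99]


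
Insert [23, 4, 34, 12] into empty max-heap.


Insert 23: [23]
Insert 4: [23, 4]
Insert 34: [34, 4, 23]
Insert 12: [34, 12, 23, 4]

Final heap: [34, 12, 23, 4]


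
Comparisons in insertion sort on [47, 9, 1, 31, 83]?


Algorithm: insertion sort
Input: [47, 9, 1, 31, 83]
Sorted: [1, 9, 31, 47, 83]

6


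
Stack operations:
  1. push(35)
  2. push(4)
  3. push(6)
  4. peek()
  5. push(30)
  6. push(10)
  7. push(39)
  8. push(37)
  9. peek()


push(35) -> [35]
push(4) -> [35, 4]
push(6) -> [35, 4, 6]
peek()->6
push(30) -> [35, 4, 6, 30]
push(10) -> [35, 4, 6, 30, 10]
push(39) -> [35, 4, 6, 30, 10, 39]
push(37) -> [35, 4, 6, 30, 10, 39, 37]
peek()->37

Final stack: [35, 4, 6, 30, 10, 39, 37]


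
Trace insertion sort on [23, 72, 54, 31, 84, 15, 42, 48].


Initial: [23, 72, 54, 31, 84, 15, 42, 48]
Insert 72: [23, 72, 54, 31, 84, 15, 42, 48]
Insert 54: [23, 54, 72, 31, 84, 15, 42, 48]
Insert 31: [23, 31, 54, 72, 84, 15, 42, 48]
Insert 84: [23, 31, 54, 72, 84, 15, 42, 48]
Insert 15: [15, 23, 31, 54, 72, 84, 42, 48]
Insert 42: [15, 23, 31, 42, 54, 72, 84, 48]
Insert 48: [15, 23, 31, 42, 48, 54, 72, 84]

Sorted: [15, 23, 31, 42, 48, 54, 72, 84]


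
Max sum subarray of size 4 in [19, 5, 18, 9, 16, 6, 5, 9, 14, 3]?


[0:4]: 51
[1:5]: 48
[2:6]: 49
[3:7]: 36
[4:8]: 36
[5:9]: 34
[6:10]: 31

Max: 51 at [0:4]


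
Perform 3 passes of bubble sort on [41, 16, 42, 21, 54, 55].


Initial: [41, 16, 42, 21, 54, 55]
Pass 1: [16, 41, 21, 42, 54, 55] (2 swaps)
Pass 2: [16, 21, 41, 42, 54, 55] (1 swaps)
Pass 3: [16, 21, 41, 42, 54, 55] (0 swaps)

After 3 passes: [16, 21, 41, 42, 54, 55]


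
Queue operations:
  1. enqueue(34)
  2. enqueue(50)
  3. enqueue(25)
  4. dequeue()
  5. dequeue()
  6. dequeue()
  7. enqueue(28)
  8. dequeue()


enqueue(34) -> [34]
enqueue(50) -> [34, 50]
enqueue(25) -> [34, 50, 25]
dequeue()->34, [50, 25]
dequeue()->50, [25]
dequeue()->25, []
enqueue(28) -> [28]
dequeue()->28, []

Final queue: []


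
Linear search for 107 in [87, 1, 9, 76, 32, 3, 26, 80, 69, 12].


i=0: 87!=107
i=1: 1!=107
i=2: 9!=107
i=3: 76!=107
i=4: 32!=107
i=5: 3!=107
i=6: 26!=107
i=7: 80!=107
i=8: 69!=107
i=9: 12!=107

Not found, 10 comps


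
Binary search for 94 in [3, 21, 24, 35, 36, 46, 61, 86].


Step 1: lo=0, hi=7, mid=3, val=35
Step 2: lo=4, hi=7, mid=5, val=46
Step 3: lo=6, hi=7, mid=6, val=61
Step 4: lo=7, hi=7, mid=7, val=86

Not found


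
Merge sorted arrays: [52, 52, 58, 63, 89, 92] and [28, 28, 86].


Take 28 from B
Take 28 from B
Take 52 from A
Take 52 from A
Take 58 from A
Take 63 from A
Take 86 from B

Merged: [28, 28, 52, 52, 58, 63, 86, 89, 92]


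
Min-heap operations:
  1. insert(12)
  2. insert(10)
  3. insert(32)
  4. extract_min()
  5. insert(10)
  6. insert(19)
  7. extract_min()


insert(12) -> [12]
insert(10) -> [10, 12]
insert(32) -> [10, 12, 32]
extract_min()->10, [12, 32]
insert(10) -> [10, 32, 12]
insert(19) -> [10, 19, 12, 32]
extract_min()->10, [12, 19, 32]

Final heap: [12, 19, 32]


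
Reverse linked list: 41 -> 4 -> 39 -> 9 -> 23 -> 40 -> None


Step 1: curr=41, set curr.next=prev(None) | reversed so far: 41
Step 2: curr=4, set curr.next=prev(41) | reversed so far: 4 -> 41
Step 3: curr=39, set curr.next=prev(4) | reversed so far: 39 -> 4 -> 41
Step 4: curr=9, set curr.next=prev(39) | reversed so far: 9 -> 39 -> 4 -> 41
Step 5: curr=23, set curr.next=prev(9) | reversed so far: 23 -> 9 -> 39 -> 4 -> 41
Step 6: curr=40, set curr.next=prev(23) | reversed so far: 40 -> 23 -> 9 -> 39 -> 4 -> 41

40 -> 23 -> 9 -> 39 -> 4 -> 41 -> None


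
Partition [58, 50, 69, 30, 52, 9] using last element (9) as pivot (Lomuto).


Pivot: 9
Place pivot at 0: [9, 50, 69, 30, 52, 58]

Partitioned: [9, 50, 69, 30, 52, 58]


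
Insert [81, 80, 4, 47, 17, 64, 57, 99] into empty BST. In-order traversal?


Insert 81: root
Insert 80: L from 81
Insert 4: L from 81 -> L from 80
Insert 47: L from 81 -> L from 80 -> R from 4
Insert 17: L from 81 -> L from 80 -> R from 4 -> L from 47
Insert 64: L from 81 -> L from 80 -> R from 4 -> R from 47
Insert 57: L from 81 -> L from 80 -> R from 4 -> R from 47 -> L from 64
Insert 99: R from 81

In-order: [4, 17, 47, 57, 64, 80, 81, 99]


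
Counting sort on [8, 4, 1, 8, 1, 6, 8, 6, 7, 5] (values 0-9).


Input: [8, 4, 1, 8, 1, 6, 8, 6, 7, 5]
Counts: [0, 2, 0, 0, 1, 1, 2, 1, 3, 0]

Sorted: [1, 1, 4, 5, 6, 6, 7, 8, 8, 8]


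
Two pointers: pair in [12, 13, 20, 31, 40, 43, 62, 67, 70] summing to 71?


lo=0(12)+hi=8(70)=82
lo=0(12)+hi=7(67)=79
lo=0(12)+hi=6(62)=74
lo=0(12)+hi=5(43)=55
lo=1(13)+hi=5(43)=56
lo=2(20)+hi=5(43)=63
lo=3(31)+hi=5(43)=74
lo=3(31)+hi=4(40)=71

Yes: 31+40=71


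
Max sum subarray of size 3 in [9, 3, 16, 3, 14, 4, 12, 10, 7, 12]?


[0:3]: 28
[1:4]: 22
[2:5]: 33
[3:6]: 21
[4:7]: 30
[5:8]: 26
[6:9]: 29
[7:10]: 29

Max: 33 at [2:5]


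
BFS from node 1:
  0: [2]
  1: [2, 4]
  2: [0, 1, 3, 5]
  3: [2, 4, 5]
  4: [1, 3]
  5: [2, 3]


Visit 1, enqueue [2, 4]
Visit 2, enqueue [0, 3, 5]
Visit 4, enqueue []
Visit 0, enqueue []
Visit 3, enqueue []
Visit 5, enqueue []

BFS order: [1, 2, 4, 0, 3, 5]


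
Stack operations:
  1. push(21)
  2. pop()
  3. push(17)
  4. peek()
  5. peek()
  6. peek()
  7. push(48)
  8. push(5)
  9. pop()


push(21) -> [21]
pop()->21, []
push(17) -> [17]
peek()->17
peek()->17
peek()->17
push(48) -> [17, 48]
push(5) -> [17, 48, 5]
pop()->5, [17, 48]

Final stack: [17, 48]


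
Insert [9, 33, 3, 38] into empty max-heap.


Insert 9: [9]
Insert 33: [33, 9]
Insert 3: [33, 9, 3]
Insert 38: [38, 33, 3, 9]

Final heap: [38, 33, 3, 9]


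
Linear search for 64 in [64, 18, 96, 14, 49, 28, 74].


i=0: 64==64 found!

Found at 0, 1 comps


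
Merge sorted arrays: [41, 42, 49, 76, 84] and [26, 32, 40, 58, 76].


Take 26 from B
Take 32 from B
Take 40 from B
Take 41 from A
Take 42 from A
Take 49 from A
Take 58 from B
Take 76 from A
Take 76 from B

Merged: [26, 32, 40, 41, 42, 49, 58, 76, 76, 84]


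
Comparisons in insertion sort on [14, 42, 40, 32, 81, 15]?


Algorithm: insertion sort
Input: [14, 42, 40, 32, 81, 15]
Sorted: [14, 15, 32, 40, 42, 81]

12


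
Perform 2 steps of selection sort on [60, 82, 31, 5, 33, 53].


Initial: [60, 82, 31, 5, 33, 53]
Step 1: min=5 at 3
  Swap: [5, 82, 31, 60, 33, 53]
Step 2: min=31 at 2
  Swap: [5, 31, 82, 60, 33, 53]

After 2 steps: [5, 31, 82, 60, 33, 53]


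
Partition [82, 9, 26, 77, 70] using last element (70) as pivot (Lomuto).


Pivot: 70
  9 <= 70: swap -> [9, 82, 26, 77, 70]
  26 <= 70: swap -> [9, 26, 82, 77, 70]
Place pivot at 2: [9, 26, 70, 77, 82]

Partitioned: [9, 26, 70, 77, 82]


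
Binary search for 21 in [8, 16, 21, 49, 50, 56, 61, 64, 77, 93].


Step 1: lo=0, hi=9, mid=4, val=50
Step 2: lo=0, hi=3, mid=1, val=16
Step 3: lo=2, hi=3, mid=2, val=21

Found at index 2


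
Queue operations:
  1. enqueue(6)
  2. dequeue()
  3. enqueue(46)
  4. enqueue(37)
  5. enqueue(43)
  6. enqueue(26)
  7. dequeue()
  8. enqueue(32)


enqueue(6) -> [6]
dequeue()->6, []
enqueue(46) -> [46]
enqueue(37) -> [46, 37]
enqueue(43) -> [46, 37, 43]
enqueue(26) -> [46, 37, 43, 26]
dequeue()->46, [37, 43, 26]
enqueue(32) -> [37, 43, 26, 32]

Final queue: [37, 43, 26, 32]


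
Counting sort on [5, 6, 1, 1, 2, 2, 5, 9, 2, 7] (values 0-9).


Input: [5, 6, 1, 1, 2, 2, 5, 9, 2, 7]
Counts: [0, 2, 3, 0, 0, 2, 1, 1, 0, 1]

Sorted: [1, 1, 2, 2, 2, 5, 5, 6, 7, 9]


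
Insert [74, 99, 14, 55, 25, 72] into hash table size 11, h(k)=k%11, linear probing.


Insert 74: h=8 -> slot 8
Insert 99: h=0 -> slot 0
Insert 14: h=3 -> slot 3
Insert 55: h=0, 1 probes -> slot 1
Insert 25: h=3, 1 probes -> slot 4
Insert 72: h=6 -> slot 6

Table: [99, 55, None, 14, 25, None, 72, None, 74, None, None]


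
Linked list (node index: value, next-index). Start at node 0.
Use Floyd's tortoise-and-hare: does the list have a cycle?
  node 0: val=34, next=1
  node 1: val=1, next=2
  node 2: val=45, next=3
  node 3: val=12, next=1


Floyd's tortoise (slow, +1) and hare (fast, +2):
  init: slow=0, fast=0
  step 1: slow=1, fast=2
  step 2: slow=2, fast=1
  step 3: slow=3, fast=3
  slow == fast at node 3: cycle detected

Cycle: yes


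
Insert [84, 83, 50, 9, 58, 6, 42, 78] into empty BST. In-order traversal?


Insert 84: root
Insert 83: L from 84
Insert 50: L from 84 -> L from 83
Insert 9: L from 84 -> L from 83 -> L from 50
Insert 58: L from 84 -> L from 83 -> R from 50
Insert 6: L from 84 -> L from 83 -> L from 50 -> L from 9
Insert 42: L from 84 -> L from 83 -> L from 50 -> R from 9
Insert 78: L from 84 -> L from 83 -> R from 50 -> R from 58

In-order: [6, 9, 42, 50, 58, 78, 83, 84]


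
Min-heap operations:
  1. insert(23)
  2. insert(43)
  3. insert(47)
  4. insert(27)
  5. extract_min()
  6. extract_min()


insert(23) -> [23]
insert(43) -> [23, 43]
insert(47) -> [23, 43, 47]
insert(27) -> [23, 27, 47, 43]
extract_min()->23, [27, 43, 47]
extract_min()->27, [43, 47]

Final heap: [43, 47]


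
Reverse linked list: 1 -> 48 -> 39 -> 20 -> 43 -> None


Step 1: curr=1, set curr.next=prev(None) | reversed so far: 1
Step 2: curr=48, set curr.next=prev(1) | reversed so far: 48 -> 1
Step 3: curr=39, set curr.next=prev(48) | reversed so far: 39 -> 48 -> 1
Step 4: curr=20, set curr.next=prev(39) | reversed so far: 20 -> 39 -> 48 -> 1
Step 5: curr=43, set curr.next=prev(20) | reversed so far: 43 -> 20 -> 39 -> 48 -> 1

43 -> 20 -> 39 -> 48 -> 1 -> None


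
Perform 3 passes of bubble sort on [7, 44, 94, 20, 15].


Initial: [7, 44, 94, 20, 15]
Pass 1: [7, 44, 20, 15, 94] (2 swaps)
Pass 2: [7, 20, 15, 44, 94] (2 swaps)
Pass 3: [7, 15, 20, 44, 94] (1 swaps)

After 3 passes: [7, 15, 20, 44, 94]


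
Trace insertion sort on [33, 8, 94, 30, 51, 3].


Initial: [33, 8, 94, 30, 51, 3]
Insert 8: [8, 33, 94, 30, 51, 3]
Insert 94: [8, 33, 94, 30, 51, 3]
Insert 30: [8, 30, 33, 94, 51, 3]
Insert 51: [8, 30, 33, 51, 94, 3]
Insert 3: [3, 8, 30, 33, 51, 94]

Sorted: [3, 8, 30, 33, 51, 94]


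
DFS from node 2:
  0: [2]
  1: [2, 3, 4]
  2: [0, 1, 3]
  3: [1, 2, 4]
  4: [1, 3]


Visit 2, push [3, 1, 0]
Visit 0, push []
Visit 1, push [4, 3]
Visit 3, push [4]
Visit 4, push []

DFS order: [2, 0, 1, 3, 4]


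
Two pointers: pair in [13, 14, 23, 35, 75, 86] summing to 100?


lo=0(13)+hi=5(86)=99
lo=1(14)+hi=5(86)=100

Yes: 14+86=100


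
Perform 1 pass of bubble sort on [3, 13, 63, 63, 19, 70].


Initial: [3, 13, 63, 63, 19, 70]
Pass 1: [3, 13, 63, 19, 63, 70] (1 swaps)

After 1 pass: [3, 13, 63, 19, 63, 70]


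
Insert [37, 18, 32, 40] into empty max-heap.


Insert 37: [37]
Insert 18: [37, 18]
Insert 32: [37, 18, 32]
Insert 40: [40, 37, 32, 18]

Final heap: [40, 37, 32, 18]


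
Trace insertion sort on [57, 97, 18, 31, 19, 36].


Initial: [57, 97, 18, 31, 19, 36]
Insert 97: [57, 97, 18, 31, 19, 36]
Insert 18: [18, 57, 97, 31, 19, 36]
Insert 31: [18, 31, 57, 97, 19, 36]
Insert 19: [18, 19, 31, 57, 97, 36]
Insert 36: [18, 19, 31, 36, 57, 97]

Sorted: [18, 19, 31, 36, 57, 97]


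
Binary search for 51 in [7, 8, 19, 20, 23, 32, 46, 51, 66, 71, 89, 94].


Step 1: lo=0, hi=11, mid=5, val=32
Step 2: lo=6, hi=11, mid=8, val=66
Step 3: lo=6, hi=7, mid=6, val=46
Step 4: lo=7, hi=7, mid=7, val=51

Found at index 7


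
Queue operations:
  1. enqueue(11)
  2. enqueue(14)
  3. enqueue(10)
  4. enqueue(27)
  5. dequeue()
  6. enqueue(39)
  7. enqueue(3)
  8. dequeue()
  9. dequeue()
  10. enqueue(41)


enqueue(11) -> [11]
enqueue(14) -> [11, 14]
enqueue(10) -> [11, 14, 10]
enqueue(27) -> [11, 14, 10, 27]
dequeue()->11, [14, 10, 27]
enqueue(39) -> [14, 10, 27, 39]
enqueue(3) -> [14, 10, 27, 39, 3]
dequeue()->14, [10, 27, 39, 3]
dequeue()->10, [27, 39, 3]
enqueue(41) -> [27, 39, 3, 41]

Final queue: [27, 39, 3, 41]


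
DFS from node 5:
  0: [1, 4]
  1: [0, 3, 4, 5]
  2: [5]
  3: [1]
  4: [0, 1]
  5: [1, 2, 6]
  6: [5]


Visit 5, push [6, 2, 1]
Visit 1, push [4, 3, 0]
Visit 0, push [4]
Visit 4, push []
Visit 3, push []
Visit 2, push []
Visit 6, push []

DFS order: [5, 1, 0, 4, 3, 2, 6]


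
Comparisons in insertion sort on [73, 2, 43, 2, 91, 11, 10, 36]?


Algorithm: insertion sort
Input: [73, 2, 43, 2, 91, 11, 10, 36]
Sorted: [2, 2, 10, 11, 36, 43, 73, 91]

20


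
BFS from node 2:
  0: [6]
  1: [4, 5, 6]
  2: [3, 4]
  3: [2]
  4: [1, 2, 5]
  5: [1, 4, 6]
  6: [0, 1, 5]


Visit 2, enqueue [3, 4]
Visit 3, enqueue []
Visit 4, enqueue [1, 5]
Visit 1, enqueue [6]
Visit 5, enqueue []
Visit 6, enqueue [0]
Visit 0, enqueue []

BFS order: [2, 3, 4, 1, 5, 6, 0]


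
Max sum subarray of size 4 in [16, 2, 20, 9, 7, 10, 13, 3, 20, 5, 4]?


[0:4]: 47
[1:5]: 38
[2:6]: 46
[3:7]: 39
[4:8]: 33
[5:9]: 46
[6:10]: 41
[7:11]: 32

Max: 47 at [0:4]


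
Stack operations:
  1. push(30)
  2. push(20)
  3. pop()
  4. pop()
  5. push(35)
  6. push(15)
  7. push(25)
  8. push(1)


push(30) -> [30]
push(20) -> [30, 20]
pop()->20, [30]
pop()->30, []
push(35) -> [35]
push(15) -> [35, 15]
push(25) -> [35, 15, 25]
push(1) -> [35, 15, 25, 1]

Final stack: [35, 15, 25, 1]


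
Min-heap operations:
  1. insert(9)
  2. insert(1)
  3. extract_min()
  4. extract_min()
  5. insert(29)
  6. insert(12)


insert(9) -> [9]
insert(1) -> [1, 9]
extract_min()->1, [9]
extract_min()->9, []
insert(29) -> [29]
insert(12) -> [12, 29]

Final heap: [12, 29]


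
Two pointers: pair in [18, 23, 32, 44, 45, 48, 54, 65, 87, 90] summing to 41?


lo=0(18)+hi=9(90)=108
lo=0(18)+hi=8(87)=105
lo=0(18)+hi=7(65)=83
lo=0(18)+hi=6(54)=72
lo=0(18)+hi=5(48)=66
lo=0(18)+hi=4(45)=63
lo=0(18)+hi=3(44)=62
lo=0(18)+hi=2(32)=50
lo=0(18)+hi=1(23)=41

Yes: 18+23=41


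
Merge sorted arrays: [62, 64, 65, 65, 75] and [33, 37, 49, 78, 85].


Take 33 from B
Take 37 from B
Take 49 from B
Take 62 from A
Take 64 from A
Take 65 from A
Take 65 from A
Take 75 from A

Merged: [33, 37, 49, 62, 64, 65, 65, 75, 78, 85]


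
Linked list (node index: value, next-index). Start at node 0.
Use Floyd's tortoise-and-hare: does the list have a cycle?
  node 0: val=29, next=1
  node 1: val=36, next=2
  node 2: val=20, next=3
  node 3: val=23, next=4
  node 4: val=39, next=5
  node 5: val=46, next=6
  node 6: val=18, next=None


Floyd's tortoise (slow, +1) and hare (fast, +2):
  init: slow=0, fast=0
  step 1: slow=1, fast=2
  step 2: slow=2, fast=4
  step 3: slow=3, fast=6
  step 4: fast -> None, no cycle

Cycle: no


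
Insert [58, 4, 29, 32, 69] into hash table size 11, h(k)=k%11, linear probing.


Insert 58: h=3 -> slot 3
Insert 4: h=4 -> slot 4
Insert 29: h=7 -> slot 7
Insert 32: h=10 -> slot 10
Insert 69: h=3, 2 probes -> slot 5

Table: [None, None, None, 58, 4, 69, None, 29, None, None, 32]


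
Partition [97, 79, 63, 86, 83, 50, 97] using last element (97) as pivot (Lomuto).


Pivot: 97
  97 <= 97: advance i (no swap)
  79 <= 97: advance i (no swap)
  63 <= 97: advance i (no swap)
  86 <= 97: advance i (no swap)
  83 <= 97: advance i (no swap)
  50 <= 97: advance i (no swap)
Place pivot at 6: [97, 79, 63, 86, 83, 50, 97]

Partitioned: [97, 79, 63, 86, 83, 50, 97]
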